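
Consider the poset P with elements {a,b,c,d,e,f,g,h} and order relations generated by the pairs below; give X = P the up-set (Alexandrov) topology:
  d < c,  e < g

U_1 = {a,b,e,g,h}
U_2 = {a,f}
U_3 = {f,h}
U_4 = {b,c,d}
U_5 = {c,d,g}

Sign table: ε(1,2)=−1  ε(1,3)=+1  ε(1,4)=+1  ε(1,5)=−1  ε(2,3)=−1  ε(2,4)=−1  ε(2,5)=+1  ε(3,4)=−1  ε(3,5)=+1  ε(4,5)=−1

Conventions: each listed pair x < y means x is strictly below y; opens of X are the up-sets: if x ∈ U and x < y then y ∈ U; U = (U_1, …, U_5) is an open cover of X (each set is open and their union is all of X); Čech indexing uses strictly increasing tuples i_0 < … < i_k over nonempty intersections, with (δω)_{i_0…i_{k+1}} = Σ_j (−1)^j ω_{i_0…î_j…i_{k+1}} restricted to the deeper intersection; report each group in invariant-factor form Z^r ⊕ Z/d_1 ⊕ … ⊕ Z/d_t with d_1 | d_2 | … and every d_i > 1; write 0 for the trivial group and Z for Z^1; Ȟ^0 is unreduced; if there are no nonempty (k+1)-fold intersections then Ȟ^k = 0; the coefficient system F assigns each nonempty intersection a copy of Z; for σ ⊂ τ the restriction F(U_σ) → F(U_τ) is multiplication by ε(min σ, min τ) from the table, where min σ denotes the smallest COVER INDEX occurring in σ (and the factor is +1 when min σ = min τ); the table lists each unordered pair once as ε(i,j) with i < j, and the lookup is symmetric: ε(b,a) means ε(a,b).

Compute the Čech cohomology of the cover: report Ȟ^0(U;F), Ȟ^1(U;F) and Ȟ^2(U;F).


intersection data:
  U12={a} U13={h} U14={b} U15={g} U23={f} U45={c,d}
C dims 5,6; δ0: rk 4, SNF 1^4
Ȟ^0 = (5 − 4) − 0 = 1, so Ȟ^0 ≅ Z
Ȟ^1 = (6 − 0) − 4 = 2, so Ȟ^1 ≅ Z^2
Ȟ^2 = (0 − 0) − 0 = 0, so Ȟ^2 ≅ 0

Ȟ^0 ≅ Z, Ȟ^1 ≅ Z^2 and Ȟ^2 ≅ 0


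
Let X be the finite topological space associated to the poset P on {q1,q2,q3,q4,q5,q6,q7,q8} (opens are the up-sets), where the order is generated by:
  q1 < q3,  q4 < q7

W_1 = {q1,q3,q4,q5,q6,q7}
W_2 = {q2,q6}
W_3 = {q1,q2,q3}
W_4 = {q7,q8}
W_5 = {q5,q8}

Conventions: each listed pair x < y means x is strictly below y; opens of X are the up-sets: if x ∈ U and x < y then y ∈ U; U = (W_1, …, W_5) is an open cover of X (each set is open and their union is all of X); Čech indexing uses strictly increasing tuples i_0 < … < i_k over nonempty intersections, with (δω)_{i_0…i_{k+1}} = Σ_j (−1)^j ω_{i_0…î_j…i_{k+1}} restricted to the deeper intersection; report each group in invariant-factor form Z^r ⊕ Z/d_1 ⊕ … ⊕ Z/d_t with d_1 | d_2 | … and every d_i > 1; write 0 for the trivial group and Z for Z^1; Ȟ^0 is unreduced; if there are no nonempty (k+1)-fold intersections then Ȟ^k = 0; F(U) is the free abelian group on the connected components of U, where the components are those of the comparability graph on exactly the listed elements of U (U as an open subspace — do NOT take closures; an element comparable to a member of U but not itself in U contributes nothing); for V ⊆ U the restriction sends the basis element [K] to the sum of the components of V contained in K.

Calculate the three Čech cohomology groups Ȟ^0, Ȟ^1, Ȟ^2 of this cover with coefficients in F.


Ȟ^0 = Z^6,  Ȟ^1 = 0,  Ȟ^2 = 0

nerve simplices:
  W12={q6} W13={q1,q3} W14={q7} W15={q5} W23={q2} W45={q8}
components per intersection:
  W1: {q1,q3} {q4,q7} {q5} {q6}
  W2: {q2} {q6}
  W3: {q1,q3} {q2}
  W4: {q7} {q8}
  W5: {q5} {q8}
  W12: {q6}
  W13: {q1,q3}
  W14: {q7}
  W15: {q5}
  W23: {q2}
  W45: {q8}
C dims 12,6; δ0: rk 6, SNF 1^6
degree 0: 12−6−0 = 6 → Ȟ^0 ≅ Z^6
degree 1: 6−0−6 = 0 → Ȟ^1 ≅ 0
degree 2: 0−0−0 = 0 → Ȟ^2 ≅ 0


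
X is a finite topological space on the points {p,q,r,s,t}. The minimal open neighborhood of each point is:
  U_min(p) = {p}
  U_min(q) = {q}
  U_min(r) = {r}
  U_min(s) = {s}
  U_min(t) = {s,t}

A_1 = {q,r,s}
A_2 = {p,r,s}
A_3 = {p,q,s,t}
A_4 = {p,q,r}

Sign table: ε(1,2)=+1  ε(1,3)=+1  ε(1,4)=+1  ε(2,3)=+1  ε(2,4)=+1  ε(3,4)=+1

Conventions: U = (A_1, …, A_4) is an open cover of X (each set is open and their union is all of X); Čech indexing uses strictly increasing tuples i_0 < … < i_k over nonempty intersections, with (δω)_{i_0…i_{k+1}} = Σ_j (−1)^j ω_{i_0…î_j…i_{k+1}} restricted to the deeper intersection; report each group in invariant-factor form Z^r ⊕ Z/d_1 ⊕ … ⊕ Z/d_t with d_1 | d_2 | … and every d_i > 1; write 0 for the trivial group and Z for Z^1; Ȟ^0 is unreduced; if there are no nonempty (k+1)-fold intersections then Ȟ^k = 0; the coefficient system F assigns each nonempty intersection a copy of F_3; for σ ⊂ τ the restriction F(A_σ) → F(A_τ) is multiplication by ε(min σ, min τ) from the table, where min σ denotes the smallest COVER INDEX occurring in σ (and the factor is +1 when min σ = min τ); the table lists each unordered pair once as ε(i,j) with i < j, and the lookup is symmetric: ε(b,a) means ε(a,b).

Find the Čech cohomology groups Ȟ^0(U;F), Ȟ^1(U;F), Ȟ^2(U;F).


Ȟ^0 = Z/3; Ȟ^1 = 0; Ȟ^2 = Z/3

nonempty intersections:
  A12={r,s} A13={q,s} A14={q,r} A23={p,s} A24={p,r} A34={p,q}
  A123={s} A124={r} A134={q} A234={p}
C dims 4,6,4; δ0: rk_F3 3; δ1: rk_F3 3
Ȟ^0: (4−3)−0=1 ⇒ Z/3
Ȟ^1: (6−3)−3=0 ⇒ 0
Ȟ^2: (4−0)−3=1 ⇒ Z/3


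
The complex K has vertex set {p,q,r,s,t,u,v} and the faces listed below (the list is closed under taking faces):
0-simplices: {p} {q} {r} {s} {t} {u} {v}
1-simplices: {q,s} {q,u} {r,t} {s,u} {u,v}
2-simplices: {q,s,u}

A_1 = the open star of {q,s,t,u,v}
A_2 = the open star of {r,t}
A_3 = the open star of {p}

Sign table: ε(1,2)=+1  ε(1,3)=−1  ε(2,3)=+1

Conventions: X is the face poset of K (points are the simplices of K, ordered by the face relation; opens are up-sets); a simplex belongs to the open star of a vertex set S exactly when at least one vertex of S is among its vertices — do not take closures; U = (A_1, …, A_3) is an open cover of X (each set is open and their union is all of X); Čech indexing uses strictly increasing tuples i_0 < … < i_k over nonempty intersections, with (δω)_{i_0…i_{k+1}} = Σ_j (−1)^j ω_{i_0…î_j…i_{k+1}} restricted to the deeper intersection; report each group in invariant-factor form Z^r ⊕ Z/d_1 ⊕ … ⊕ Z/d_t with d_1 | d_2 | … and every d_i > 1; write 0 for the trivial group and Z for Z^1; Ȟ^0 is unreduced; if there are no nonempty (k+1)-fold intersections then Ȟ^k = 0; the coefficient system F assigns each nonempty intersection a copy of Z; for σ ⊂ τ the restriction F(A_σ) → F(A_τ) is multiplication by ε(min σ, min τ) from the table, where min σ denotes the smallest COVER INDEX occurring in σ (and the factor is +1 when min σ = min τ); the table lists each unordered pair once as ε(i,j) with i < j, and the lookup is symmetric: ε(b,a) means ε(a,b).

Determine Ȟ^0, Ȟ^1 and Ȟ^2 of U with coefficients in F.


nerve simplices:
  A1={{q},{s},{t},{u},{v},{q,s},{q,u},{r,t},{s,u},{u,v},{q,s,u}} A2={{r},{t},{r,t}} A3={{p}}
  A12={{t},{r,t}}
C dims 3,1; δ0: rk 1, SNF 1^1
degree 0: 3−1−0 = 2 → Ȟ^0 ≅ Z^2
degree 1: 1−0−1 = 0 → Ȟ^1 ≅ 0
degree 2: 0−0−0 = 0 → Ȟ^2 ≅ 0

Ȟ^0(U;F) ≅ Z^2; Ȟ^1(U;F) ≅ 0; Ȟ^2(U;F) ≅ 0


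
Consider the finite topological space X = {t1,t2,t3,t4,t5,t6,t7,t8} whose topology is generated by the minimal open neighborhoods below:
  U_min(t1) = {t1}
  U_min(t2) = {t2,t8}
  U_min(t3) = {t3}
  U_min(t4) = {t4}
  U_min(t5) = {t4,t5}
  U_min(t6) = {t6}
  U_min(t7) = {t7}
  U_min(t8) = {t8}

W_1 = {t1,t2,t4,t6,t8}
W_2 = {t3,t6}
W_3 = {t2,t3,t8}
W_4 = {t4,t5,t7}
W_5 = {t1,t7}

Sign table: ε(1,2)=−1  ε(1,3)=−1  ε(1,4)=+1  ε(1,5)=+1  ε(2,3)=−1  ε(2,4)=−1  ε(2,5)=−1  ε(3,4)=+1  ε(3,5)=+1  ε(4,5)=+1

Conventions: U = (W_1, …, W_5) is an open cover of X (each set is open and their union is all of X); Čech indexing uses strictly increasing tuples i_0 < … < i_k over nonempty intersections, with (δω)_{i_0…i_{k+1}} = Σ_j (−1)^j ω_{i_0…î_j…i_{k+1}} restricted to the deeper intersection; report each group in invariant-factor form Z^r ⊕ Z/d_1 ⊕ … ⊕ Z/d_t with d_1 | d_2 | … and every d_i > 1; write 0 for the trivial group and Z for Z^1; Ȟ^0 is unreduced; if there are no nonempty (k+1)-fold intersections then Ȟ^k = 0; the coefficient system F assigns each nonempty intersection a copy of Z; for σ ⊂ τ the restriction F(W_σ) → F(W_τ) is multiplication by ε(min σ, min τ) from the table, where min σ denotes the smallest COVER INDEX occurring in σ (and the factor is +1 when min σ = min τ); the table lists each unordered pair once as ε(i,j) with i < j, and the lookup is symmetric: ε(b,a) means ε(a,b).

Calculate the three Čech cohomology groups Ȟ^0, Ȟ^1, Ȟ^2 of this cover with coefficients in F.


Ȟ^0 ≅ 0, Ȟ^1 ≅ Z ⊕ Z/2, Ȟ^2 ≅ 0

nerve simplices:
  W12={t6} W13={t2,t8} W14={t4} W15={t1} W23={t3} W45={t7}
C dims 5,6; δ0: rk 5, SNF 1^4·2
degree 0: 5−5−0 = 0 → Ȟ^0 ≅ 0
degree 1: 6−0−5 = 1 plus torsion [2] → Ȟ^1 ≅ Z ⊕ Z/2
degree 2: 0−0−0 = 0 → Ȟ^2 ≅ 0


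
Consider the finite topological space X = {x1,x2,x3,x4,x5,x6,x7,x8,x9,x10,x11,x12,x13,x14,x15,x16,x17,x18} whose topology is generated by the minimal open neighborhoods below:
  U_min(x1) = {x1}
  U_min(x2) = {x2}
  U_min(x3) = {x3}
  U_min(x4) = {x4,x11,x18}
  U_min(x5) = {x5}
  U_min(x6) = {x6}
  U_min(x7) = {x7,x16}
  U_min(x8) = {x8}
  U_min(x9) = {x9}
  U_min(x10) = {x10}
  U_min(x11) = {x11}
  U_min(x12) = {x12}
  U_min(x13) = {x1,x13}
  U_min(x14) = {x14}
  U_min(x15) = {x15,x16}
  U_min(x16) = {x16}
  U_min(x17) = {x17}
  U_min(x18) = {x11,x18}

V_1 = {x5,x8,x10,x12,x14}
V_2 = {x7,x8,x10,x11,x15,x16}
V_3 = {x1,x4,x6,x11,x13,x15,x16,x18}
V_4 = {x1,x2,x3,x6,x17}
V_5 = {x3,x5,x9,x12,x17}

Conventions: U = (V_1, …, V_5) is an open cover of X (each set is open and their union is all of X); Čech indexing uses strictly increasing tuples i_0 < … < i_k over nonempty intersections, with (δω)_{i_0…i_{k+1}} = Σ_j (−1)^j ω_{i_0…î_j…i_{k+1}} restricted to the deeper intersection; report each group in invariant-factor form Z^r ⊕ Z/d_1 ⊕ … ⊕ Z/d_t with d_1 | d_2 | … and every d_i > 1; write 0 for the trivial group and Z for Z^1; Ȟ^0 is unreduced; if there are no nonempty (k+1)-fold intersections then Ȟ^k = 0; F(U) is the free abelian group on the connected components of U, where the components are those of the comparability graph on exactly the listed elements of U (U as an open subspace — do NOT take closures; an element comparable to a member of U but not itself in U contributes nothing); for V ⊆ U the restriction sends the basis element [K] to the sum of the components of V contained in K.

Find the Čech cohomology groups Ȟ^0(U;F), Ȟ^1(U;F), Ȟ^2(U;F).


Ȟ^0(U;F) ≅ Z^13, Ȟ^1(U;F) ≅ 0, Ȟ^2(U;F) ≅ 0

cover nerve:
  V12={x8,x10} V15={x5,x12} V23={x11,x15,x16} V34={x1,x6} V45={x3,x17}
components per intersection:
  V1: {x5} {x8} {x10} {x12} {x14}
  V2: {x7,x15,x16} {x8} {x10} {x11}
  V3: {x1,x13} {x4,x11,x18} {x6} {x15,x16}
  V4: {x1} {x2} {x3} {x6} {x17}
  V5: {x3} {x5} {x9} {x12} {x17}
  V12: {x8} {x10}
  V15: {x5} {x12}
  V23: {x11} {x15,x16}
  V34: {x1} {x6}
  V45: {x3} {x17}
C dims 23,10; δ0: rk 10, SNF 1^10
Ȟ^0: (23−10)−0=13 ⇒ Z^13
Ȟ^1: (10−0)−10=0 ⇒ 0
Ȟ^2: (0−0)−0=0 ⇒ 0


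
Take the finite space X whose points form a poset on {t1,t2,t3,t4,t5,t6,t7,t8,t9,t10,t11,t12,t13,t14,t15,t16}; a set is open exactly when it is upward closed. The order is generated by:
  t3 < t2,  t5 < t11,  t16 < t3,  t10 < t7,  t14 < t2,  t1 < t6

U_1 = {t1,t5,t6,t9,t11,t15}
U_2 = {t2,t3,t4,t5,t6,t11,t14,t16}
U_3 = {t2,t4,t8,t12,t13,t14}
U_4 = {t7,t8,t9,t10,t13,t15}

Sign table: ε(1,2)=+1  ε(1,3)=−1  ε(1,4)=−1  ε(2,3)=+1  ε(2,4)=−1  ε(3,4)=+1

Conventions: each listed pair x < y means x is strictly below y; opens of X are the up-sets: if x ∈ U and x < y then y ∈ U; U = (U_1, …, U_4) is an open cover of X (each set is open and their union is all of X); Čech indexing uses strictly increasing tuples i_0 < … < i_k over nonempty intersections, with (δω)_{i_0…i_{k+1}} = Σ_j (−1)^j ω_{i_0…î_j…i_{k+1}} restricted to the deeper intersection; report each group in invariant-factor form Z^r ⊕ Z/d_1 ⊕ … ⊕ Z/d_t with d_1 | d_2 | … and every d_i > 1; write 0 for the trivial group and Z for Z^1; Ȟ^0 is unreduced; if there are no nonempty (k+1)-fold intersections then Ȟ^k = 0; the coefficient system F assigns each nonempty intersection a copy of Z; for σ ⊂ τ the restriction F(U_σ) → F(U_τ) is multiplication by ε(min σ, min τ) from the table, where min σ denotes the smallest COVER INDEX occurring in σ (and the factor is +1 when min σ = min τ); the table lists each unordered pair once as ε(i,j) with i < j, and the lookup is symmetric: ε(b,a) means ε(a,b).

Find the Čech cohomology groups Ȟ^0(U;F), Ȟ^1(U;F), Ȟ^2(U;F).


nerve of the cover:
  U12={t5,t6,t11} U14={t9,t15} U23={t2,t4,t14} U34={t8,t13}
C dims 4,4; δ0: rk 4, SNF 1^3·2
Ȟ^0 = (4 − 4) − 0 = 0, so Ȟ^0 ≅ 0
Ȟ^1 = (4 − 0) − 4 = 0 plus torsion [2], so Ȟ^1 ≅ Z/2
Ȟ^2 = (0 − 0) − 0 = 0, so Ȟ^2 ≅ 0

Ȟ^0 ≅ 0, Ȟ^1 ≅ Z/2, Ȟ^2 ≅ 0


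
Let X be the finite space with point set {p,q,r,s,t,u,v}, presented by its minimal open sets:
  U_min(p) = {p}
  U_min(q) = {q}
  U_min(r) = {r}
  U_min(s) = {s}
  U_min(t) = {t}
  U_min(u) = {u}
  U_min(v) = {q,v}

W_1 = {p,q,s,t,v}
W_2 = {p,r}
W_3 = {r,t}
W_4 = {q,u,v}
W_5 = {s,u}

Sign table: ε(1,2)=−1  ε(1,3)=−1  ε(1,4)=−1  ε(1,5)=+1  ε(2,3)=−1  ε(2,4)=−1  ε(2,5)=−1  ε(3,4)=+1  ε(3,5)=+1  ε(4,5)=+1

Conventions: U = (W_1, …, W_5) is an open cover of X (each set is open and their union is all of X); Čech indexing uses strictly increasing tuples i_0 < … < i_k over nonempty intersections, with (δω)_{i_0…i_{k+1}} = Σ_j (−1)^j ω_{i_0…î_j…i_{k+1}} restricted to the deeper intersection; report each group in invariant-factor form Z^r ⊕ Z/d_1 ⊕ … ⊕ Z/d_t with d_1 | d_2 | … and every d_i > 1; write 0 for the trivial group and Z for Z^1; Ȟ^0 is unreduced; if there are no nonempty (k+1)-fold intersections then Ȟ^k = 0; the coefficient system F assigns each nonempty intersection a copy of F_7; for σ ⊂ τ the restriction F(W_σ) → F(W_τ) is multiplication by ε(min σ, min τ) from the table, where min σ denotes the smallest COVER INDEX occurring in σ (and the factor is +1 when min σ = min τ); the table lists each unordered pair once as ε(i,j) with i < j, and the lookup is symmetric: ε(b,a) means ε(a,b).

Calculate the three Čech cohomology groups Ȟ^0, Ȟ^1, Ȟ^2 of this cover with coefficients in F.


Ȟ^0 ≅ 0,  Ȟ^1 ≅ Z/7,  Ȟ^2 ≅ 0

nerve simplices:
  W12={p} W13={t} W14={q,v} W15={s} W23={r} W45={u}
C dims 5,6; δ0: rk_F7 5
degree 0: 5−5−0 = 0 → Ȟ^0 ≅ 0
degree 1: 6−0−5 = 1 → Ȟ^1 ≅ Z/7
degree 2: 0−0−0 = 0 → Ȟ^2 ≅ 0


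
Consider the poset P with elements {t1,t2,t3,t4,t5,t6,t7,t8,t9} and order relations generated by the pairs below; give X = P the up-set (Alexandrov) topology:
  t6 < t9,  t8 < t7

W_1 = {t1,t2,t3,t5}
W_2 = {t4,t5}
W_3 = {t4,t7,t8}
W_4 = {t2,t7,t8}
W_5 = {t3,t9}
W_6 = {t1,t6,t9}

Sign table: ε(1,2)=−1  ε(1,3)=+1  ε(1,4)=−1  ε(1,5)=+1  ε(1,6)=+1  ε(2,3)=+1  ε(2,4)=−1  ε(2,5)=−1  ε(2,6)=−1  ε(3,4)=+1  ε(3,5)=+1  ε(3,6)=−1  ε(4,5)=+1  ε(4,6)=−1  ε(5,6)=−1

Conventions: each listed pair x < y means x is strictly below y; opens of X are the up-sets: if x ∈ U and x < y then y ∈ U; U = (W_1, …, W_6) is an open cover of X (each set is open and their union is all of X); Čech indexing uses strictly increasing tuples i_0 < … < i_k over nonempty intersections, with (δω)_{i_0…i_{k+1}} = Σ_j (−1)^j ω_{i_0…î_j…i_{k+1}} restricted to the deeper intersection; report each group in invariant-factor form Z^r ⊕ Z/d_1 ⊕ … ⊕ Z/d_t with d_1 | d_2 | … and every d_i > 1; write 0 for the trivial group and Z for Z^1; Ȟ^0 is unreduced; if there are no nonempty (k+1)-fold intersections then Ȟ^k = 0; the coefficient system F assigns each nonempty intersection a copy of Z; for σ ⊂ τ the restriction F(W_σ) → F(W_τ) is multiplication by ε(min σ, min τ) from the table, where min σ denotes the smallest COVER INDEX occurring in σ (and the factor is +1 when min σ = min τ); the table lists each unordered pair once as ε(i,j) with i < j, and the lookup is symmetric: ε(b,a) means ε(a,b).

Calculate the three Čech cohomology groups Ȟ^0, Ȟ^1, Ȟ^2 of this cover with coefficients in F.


cover nerve:
  W12={t5} W14={t2} W15={t3} W16={t1} W23={t4} W34={t7,t8} W56={t9}
C dims 6,7; δ0: rk 6, SNF 1^5·2
Ȟ^0: (6−6)−0=0 ⇒ 0
Ȟ^1: (7−0)−6=1 plus torsion [2] ⇒ Z ⊕ Z/2
Ȟ^2: (0−0)−0=0 ⇒ 0

Ȟ^0(U;F) ≅ 0,  Ȟ^1(U;F) ≅ Z ⊕ Z/2,  Ȟ^2(U;F) ≅ 0


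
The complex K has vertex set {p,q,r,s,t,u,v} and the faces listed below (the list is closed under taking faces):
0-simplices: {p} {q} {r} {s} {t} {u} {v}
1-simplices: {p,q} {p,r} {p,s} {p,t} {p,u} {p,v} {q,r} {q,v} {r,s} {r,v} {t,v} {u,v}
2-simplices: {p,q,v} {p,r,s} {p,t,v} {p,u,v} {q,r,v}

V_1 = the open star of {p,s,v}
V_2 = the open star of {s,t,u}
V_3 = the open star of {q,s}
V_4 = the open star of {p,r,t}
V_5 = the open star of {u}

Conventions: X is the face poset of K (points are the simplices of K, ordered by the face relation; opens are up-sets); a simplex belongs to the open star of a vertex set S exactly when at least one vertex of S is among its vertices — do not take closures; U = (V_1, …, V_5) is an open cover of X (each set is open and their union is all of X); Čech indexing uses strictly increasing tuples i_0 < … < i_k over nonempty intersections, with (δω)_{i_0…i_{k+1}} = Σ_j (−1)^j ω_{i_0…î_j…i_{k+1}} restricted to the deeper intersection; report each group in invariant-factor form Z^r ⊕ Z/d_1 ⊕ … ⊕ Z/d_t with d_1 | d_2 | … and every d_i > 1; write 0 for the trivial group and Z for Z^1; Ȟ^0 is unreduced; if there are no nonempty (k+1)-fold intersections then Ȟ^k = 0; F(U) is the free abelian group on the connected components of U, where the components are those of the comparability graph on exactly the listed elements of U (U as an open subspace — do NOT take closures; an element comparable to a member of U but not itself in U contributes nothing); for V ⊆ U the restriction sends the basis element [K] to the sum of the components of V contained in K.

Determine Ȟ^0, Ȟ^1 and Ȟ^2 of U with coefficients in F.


nonempty intersections:
  V1={{p},{s},{v},{p,q},{p,r},{p,s},{p,t},{p,u},{p,v},{q,v},{r,s},{r,v},{t,v},{u,v},{p,q,v},{p,r,s},{p,t,v},{p,u,v},{q,r,v}} V2={{s},{t},{u},{p,s},{p,t},{p,u},{r,s},{t,v},{u,v},{p,r,s},{p,t,v},{p,u,v}} V3={{q},{s},{p,q},{p,s},{q,r},{q,v},{r,s},{p,q,v},{p,r,s},{q,r,v}} V4={{p},{r},{t},{p,q},{p,r},{p,s},{p,t},{p,u},{p,v},{q,r},{r,s},{r,v},{t,v},{p,q,v},{p,r,s},{p,t,v},{p,u,v},{q,r,v}} V5={{u},{p,u},{u,v},{p,u,v}}
  V12={{s},{p,s},{p,t},{p,u},{r,s},{t,v},{u,v},{p,r,s},{p,t,v},{p,u,v}} V13={{s},{p,q},{p,s},{q,v},{r,s},{p,q,v},{p,r,s},{q,r,v}} V14={{p},{p,q},{p,r},{p,s},{p,t},{p,u},{p,v},{r,s},{r,v},{t,v},{p,q,v},{p,r,s},{p,t,v},{p,u,v},{q,r,v}} V15={{p,u},{u,v},{p,u,v}} V23={{s},{p,s},{r,s},{p,r,s}} V24={{t},{p,s},{p,t},{p,u},{r,s},{t,v},{p,r,s},{p,t,v},{p,u,v}} V25={{u},{p,u},{u,v},{p,u,v}} V34={{p,q},{p,s},{q,r},{r,s},{p,q,v},{p,r,s},{q,r,v}} V45={{p,u},{p,u,v}}
  V123={{s},{p,s},{r,s},{p,r,s}} V124={{p,s},{p,t},{p,u},{r,s},{t,v},{p,r,s},{p,t,v},{p,u,v}} V125={{p,u},{u,v},{p,u,v}} V134={{p,q},{p,s},{r,s},{p,q,v},{p,r,s},{q,r,v}} V145={{p,u},{p,u,v}} V234={{p,s},{r,s},{p,r,s}} V245={{p,u},{p,u,v}}
  V1234={{p,s},{r,s},{p,r,s}} V1245={{p,u},{p,u,v}}
components per intersection:
  V1: {{p},{s},{v},{p,q},{p,r},{p,s},{p,t},{p,u},{p,v},{q,v},{r,s},{r,v},{t,v},{u,v},{p,q,v},{p,r,s},{p,t,v},{p,u,v},{q,r,v}}
  V2: {{s},{p,s},{r,s},{p,r,s}} {{t},{p,t},{t,v},{p,t,v}} {{u},{p,u},{u,v},{p,u,v}}
  V3: {{q},{p,q},{q,r},{q,v},{p,q,v},{q,r,v}} {{s},{p,s},{r,s},{p,r,s}}
  V4: {{p},{r},{t},{p,q},{p,r},{p,s},{p,t},{p,u},{p,v},{q,r},{r,s},{r,v},{t,v},{p,q,v},{p,r,s},{p,t,v},{p,u,v},{q,r,v}}
  V5: {{u},{p,u},{u,v},{p,u,v}}
  V12: {{s},{p,s},{r,s},{p,r,s}} {{p,t},{t,v},{p,t,v}} {{p,u},{u,v},{p,u,v}}
  V13: {{s},{p,s},{r,s},{p,r,s}} {{p,q},{q,v},{p,q,v},{q,r,v}}
  V14: {{p},{p,q},{p,r},{p,s},{p,t},{p,u},{p,v},{r,s},{t,v},{p,q,v},{p,r,s},{p,t,v},{p,u,v}} {{r,v},{q,r,v}}
  V15: {{p,u},{u,v},{p,u,v}}
  V23: {{s},{p,s},{r,s},{p,r,s}}
  V24: {{t},{p,t},{t,v},{p,t,v}} {{p,s},{r,s},{p,r,s}} {{p,u},{p,u,v}}
  V25: {{u},{p,u},{u,v},{p,u,v}}
  V34: {{p,q},{p,q,v}} {{p,s},{r,s},{p,r,s}} {{q,r},{q,r,v}}
  V45: {{p,u},{p,u,v}}
  V123: {{s},{p,s},{r,s},{p,r,s}}
  V124: {{p,s},{r,s},{p,r,s}} {{p,t},{t,v},{p,t,v}} {{p,u},{p,u,v}}
  V125: {{p,u},{u,v},{p,u,v}}
  V134: {{p,q},{p,q,v}} {{p,s},{r,s},{p,r,s}} {{q,r,v}}
  V145: {{p,u},{p,u,v}}
  V234: {{p,s},{r,s},{p,r,s}}
  V245: {{p,u},{p,u,v}}
  V1234: {{p,s},{r,s},{p,r,s}}
  V1245: {{p,u},{p,u,v}}
C dims 8,17,11,2; δ0: rk 7, SNF 1^7; δ1: rk 9, SNF 1^9; δ2: rk 2, SNF 1^2
Ȟ^0: (8−7)−0=1 ⇒ Z
Ȟ^1: (17−9)−7=1 ⇒ Z
Ȟ^2: (11−2)−9=0 ⇒ 0

Ȟ^0 ≅ Z, Ȟ^1 ≅ Z and Ȟ^2 ≅ 0


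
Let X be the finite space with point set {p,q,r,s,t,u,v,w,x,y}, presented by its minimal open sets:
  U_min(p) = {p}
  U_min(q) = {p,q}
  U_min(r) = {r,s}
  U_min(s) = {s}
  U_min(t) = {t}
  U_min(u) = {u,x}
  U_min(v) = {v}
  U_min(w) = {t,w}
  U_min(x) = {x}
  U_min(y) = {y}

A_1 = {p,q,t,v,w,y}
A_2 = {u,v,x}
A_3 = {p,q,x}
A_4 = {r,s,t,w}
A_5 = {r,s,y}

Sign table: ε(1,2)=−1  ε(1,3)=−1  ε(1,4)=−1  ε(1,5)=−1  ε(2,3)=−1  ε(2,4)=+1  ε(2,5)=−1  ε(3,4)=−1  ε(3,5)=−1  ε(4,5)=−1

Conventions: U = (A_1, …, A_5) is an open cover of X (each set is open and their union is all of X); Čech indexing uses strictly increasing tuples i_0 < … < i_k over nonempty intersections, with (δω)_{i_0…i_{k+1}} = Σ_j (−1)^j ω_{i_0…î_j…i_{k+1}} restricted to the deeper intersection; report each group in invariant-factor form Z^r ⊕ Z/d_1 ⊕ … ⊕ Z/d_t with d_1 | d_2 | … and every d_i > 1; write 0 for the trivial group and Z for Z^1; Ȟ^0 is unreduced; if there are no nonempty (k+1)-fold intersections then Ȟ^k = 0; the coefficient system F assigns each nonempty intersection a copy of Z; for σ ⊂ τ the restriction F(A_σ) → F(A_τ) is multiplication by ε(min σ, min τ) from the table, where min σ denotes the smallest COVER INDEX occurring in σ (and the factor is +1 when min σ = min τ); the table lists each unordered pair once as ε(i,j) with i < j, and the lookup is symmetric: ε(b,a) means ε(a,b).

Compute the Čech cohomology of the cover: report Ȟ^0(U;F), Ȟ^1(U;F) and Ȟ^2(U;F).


nerve simplices:
  A12={v} A13={p,q} A14={t,w} A15={y} A23={x} A45={r,s}
C dims 5,6; δ0: rk 5, SNF 1^4·2
degree 0: 5−5−0 = 0 → Ȟ^0 ≅ 0
degree 1: 6−0−5 = 1 plus torsion [2] → Ȟ^1 ≅ Z ⊕ Z/2
degree 2: 0−0−0 = 0 → Ȟ^2 ≅ 0

Ȟ^0 ≅ 0, Ȟ^1 ≅ Z ⊕ Z/2 and Ȟ^2 ≅ 0


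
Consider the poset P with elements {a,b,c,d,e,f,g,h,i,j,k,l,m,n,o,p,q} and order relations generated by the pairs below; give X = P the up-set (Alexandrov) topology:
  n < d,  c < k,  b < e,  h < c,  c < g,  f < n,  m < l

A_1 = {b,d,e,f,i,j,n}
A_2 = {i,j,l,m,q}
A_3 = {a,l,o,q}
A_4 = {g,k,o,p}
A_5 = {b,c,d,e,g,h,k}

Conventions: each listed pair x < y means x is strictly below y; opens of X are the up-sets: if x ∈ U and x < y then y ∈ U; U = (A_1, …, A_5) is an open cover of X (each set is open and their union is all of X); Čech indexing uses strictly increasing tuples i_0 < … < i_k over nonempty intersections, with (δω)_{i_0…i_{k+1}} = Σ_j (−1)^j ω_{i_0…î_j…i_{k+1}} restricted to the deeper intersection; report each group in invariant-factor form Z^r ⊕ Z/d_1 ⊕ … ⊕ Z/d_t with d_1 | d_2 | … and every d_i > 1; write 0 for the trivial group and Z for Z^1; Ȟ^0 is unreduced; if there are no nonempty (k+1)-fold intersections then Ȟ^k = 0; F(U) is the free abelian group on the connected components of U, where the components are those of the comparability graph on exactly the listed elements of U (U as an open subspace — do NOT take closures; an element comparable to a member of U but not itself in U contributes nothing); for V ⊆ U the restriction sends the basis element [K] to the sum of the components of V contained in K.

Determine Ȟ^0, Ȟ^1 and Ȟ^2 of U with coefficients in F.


nerve simplices:
  A12={i,j} A15={b,d,e} A23={l,q} A34={o} A45={g,k}
components per intersection:
  A1: {b,e} {d,f,n} {i} {j}
  A2: {i} {j} {l,m} {q}
  A3: {a} {l} {o} {q}
  A4: {g} {k} {o} {p}
  A5: {b,e} {c,g,h,k} {d}
  A12: {i} {j}
  A15: {b,e} {d}
  A23: {l} {q}
  A34: {o}
  A45: {g} {k}
C dims 19,9; δ0: rk 9, SNF 1^9
degree 0: 19−9−0 = 10 → Ȟ^0 ≅ Z^10
degree 1: 9−0−9 = 0 → Ȟ^1 ≅ 0
degree 2: 0−0−0 = 0 → Ȟ^2 ≅ 0

Ȟ^0(U;F) ≅ Z^10, Ȟ^1(U;F) ≅ 0, Ȟ^2(U;F) ≅ 0


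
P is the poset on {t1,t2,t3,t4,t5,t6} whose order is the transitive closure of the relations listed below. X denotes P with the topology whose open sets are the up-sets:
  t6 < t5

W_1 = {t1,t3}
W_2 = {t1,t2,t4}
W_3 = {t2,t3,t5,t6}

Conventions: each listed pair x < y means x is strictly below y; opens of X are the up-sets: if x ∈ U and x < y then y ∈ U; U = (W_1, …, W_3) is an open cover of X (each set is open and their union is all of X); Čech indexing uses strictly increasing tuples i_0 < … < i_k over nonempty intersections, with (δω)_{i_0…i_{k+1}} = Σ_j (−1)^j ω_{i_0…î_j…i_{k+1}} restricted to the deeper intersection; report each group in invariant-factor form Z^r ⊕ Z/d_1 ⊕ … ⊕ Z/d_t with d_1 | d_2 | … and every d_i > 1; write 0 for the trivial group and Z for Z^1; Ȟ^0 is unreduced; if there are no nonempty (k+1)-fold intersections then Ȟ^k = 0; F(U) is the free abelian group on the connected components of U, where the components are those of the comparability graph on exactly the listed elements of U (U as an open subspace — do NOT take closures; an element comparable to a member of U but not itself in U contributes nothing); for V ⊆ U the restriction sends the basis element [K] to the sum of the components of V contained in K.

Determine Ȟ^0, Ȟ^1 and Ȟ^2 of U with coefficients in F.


Ȟ^0 = Z^5,  Ȟ^1 = 0,  Ȟ^2 = 0

cover nerve:
  W12={t1} W13={t3} W23={t2}
components per intersection:
  W1: {t1} {t3}
  W2: {t1} {t2} {t4}
  W3: {t2} {t3} {t5,t6}
  W12: {t1}
  W13: {t3}
  W23: {t2}
C dims 8,3; δ0: rk 3, SNF 1^3
Ȟ^0: (8−3)−0=5 ⇒ Z^5
Ȟ^1: (3−0)−3=0 ⇒ 0
Ȟ^2: (0−0)−0=0 ⇒ 0


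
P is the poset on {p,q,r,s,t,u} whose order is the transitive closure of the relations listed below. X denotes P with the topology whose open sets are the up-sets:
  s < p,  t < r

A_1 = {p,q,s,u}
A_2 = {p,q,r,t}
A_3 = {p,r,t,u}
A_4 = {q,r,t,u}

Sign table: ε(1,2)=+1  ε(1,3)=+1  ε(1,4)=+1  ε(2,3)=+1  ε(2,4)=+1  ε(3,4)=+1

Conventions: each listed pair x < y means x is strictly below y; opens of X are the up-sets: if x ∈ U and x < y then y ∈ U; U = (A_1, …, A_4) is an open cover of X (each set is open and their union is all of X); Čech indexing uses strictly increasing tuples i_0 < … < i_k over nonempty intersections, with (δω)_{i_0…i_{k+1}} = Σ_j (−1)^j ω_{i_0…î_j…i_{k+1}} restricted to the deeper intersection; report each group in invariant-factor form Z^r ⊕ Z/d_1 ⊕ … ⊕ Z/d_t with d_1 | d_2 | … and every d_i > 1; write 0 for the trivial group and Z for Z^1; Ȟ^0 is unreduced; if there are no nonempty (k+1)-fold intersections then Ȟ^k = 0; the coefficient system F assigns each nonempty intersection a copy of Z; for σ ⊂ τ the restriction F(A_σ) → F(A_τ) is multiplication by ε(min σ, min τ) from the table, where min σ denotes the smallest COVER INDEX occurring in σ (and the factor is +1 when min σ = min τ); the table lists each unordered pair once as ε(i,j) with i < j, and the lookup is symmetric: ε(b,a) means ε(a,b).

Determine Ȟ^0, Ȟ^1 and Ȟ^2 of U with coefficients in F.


cover nerve:
  A12={p,q} A13={p,u} A14={q,u} A23={p,r,t} A24={q,r,t} A34={r,t,u}
  A123={p} A124={q} A134={u} A234={r,t}
C dims 4,6,4; δ0: rk 3, SNF 1^3; δ1: rk 3, SNF 1^3
Ȟ^0: (4−3)−0=1 ⇒ Z
Ȟ^1: (6−3)−3=0 ⇒ 0
Ȟ^2: (4−0)−3=1 ⇒ Z

Ȟ^0(U;F) ≅ Z,  Ȟ^1(U;F) ≅ 0,  Ȟ^2(U;F) ≅ Z


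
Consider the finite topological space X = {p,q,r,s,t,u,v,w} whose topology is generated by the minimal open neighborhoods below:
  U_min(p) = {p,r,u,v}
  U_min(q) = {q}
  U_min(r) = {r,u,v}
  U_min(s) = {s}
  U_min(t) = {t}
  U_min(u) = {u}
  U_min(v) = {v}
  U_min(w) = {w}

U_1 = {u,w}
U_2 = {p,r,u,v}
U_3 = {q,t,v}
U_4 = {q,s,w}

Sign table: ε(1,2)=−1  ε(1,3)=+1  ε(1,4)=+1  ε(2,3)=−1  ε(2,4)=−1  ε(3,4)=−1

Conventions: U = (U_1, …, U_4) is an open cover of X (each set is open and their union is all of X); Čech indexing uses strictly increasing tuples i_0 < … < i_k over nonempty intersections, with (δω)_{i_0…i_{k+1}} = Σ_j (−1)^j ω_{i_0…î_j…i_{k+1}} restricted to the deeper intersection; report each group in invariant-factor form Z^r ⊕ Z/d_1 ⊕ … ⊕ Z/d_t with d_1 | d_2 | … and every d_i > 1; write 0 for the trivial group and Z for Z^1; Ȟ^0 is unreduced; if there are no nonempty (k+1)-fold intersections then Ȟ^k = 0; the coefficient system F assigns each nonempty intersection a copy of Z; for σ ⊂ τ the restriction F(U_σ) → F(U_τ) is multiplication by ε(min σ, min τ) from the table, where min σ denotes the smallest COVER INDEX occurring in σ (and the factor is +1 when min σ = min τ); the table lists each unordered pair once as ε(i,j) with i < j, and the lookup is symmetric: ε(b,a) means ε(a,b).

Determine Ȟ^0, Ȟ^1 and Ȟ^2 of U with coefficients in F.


Ȟ^0 = 0,  Ȟ^1 = Z/2,  Ȟ^2 = 0

nerve simplices:
  U12={u} U14={w} U23={v} U34={q}
C dims 4,4; δ0: rk 4, SNF 1^3·2
degree 0: 4−4−0 = 0 → Ȟ^0 ≅ 0
degree 1: 4−0−4 = 0 plus torsion [2] → Ȟ^1 ≅ Z/2
degree 2: 0−0−0 = 0 → Ȟ^2 ≅ 0


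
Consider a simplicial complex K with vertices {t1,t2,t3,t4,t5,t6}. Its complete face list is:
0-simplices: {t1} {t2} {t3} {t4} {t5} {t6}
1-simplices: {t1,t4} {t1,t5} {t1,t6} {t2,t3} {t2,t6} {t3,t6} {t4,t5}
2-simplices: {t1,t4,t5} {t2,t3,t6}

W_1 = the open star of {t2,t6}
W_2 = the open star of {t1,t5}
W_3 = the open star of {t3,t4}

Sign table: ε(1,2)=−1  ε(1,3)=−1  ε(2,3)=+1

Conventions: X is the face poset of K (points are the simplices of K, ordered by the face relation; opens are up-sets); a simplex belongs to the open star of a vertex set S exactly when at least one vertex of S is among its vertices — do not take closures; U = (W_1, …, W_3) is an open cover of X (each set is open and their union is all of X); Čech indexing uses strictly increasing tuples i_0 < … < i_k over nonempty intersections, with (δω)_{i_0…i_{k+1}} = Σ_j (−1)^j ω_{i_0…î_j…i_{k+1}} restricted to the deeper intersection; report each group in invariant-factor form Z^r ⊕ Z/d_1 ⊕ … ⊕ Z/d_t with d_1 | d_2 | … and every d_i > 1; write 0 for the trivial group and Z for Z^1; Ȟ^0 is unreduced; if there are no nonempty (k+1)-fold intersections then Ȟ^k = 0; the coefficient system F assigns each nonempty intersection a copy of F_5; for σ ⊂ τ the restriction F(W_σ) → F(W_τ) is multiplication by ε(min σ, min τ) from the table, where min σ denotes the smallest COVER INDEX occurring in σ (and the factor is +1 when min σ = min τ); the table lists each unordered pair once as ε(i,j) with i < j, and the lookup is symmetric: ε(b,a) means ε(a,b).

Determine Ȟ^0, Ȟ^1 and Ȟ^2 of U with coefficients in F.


Ȟ^0 = Z/5; Ȟ^1 = Z/5; Ȟ^2 = 0

nerve simplices:
  W1={{t2},{t6},{t1,t6},{t2,t3},{t2,t6},{t3,t6},{t2,t3,t6}} W2={{t1},{t5},{t1,t4},{t1,t5},{t1,t6},{t4,t5},{t1,t4,t5}} W3={{t3},{t4},{t1,t4},{t2,t3},{t3,t6},{t4,t5},{t1,t4,t5},{t2,t3,t6}}
  W12={{t1,t6}} W13={{t2,t3},{t3,t6},{t2,t3,t6}} W23={{t1,t4},{t4,t5},{t1,t4,t5}}
C dims 3,3; δ0: rk_F5 2
degree 0: 3−2−0 = 1 → Ȟ^0 ≅ Z/5
degree 1: 3−0−2 = 1 → Ȟ^1 ≅ Z/5
degree 2: 0−0−0 = 0 → Ȟ^2 ≅ 0


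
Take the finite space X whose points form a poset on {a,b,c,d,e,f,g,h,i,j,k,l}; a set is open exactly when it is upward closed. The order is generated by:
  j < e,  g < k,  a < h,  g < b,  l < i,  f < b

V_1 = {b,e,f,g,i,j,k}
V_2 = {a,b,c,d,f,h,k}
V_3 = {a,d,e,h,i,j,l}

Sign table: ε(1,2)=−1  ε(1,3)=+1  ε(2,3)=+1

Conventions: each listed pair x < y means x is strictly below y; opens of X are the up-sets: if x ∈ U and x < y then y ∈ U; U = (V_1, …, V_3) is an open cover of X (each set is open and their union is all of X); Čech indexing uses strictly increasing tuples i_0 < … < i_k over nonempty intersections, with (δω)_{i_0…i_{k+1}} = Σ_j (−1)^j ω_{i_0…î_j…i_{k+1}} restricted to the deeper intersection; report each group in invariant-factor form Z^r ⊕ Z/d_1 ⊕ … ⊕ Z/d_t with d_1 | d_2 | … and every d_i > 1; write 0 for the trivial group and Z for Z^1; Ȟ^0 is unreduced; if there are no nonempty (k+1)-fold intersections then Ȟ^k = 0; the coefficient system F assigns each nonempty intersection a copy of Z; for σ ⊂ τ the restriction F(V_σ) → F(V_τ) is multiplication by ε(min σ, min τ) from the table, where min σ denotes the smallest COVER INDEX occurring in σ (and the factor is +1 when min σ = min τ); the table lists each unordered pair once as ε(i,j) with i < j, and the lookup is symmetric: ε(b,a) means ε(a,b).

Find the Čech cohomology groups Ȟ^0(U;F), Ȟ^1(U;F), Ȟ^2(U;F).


nonempty overlaps:
  V12={b,f,k} V13={e,i,j} V23={a,d,h}
C dims 3,3; δ0: rk 3, SNF 1^2·2
degree 0: 3−3−0 = 0 → Ȟ^0 ≅ 0
degree 1: 3−0−3 = 0 plus torsion [2] → Ȟ^1 ≅ Z/2
degree 2: 0−0−0 = 0 → Ȟ^2 ≅ 0

Ȟ^0(U;F) ≅ 0, Ȟ^1(U;F) ≅ Z/2, Ȟ^2(U;F) ≅ 0


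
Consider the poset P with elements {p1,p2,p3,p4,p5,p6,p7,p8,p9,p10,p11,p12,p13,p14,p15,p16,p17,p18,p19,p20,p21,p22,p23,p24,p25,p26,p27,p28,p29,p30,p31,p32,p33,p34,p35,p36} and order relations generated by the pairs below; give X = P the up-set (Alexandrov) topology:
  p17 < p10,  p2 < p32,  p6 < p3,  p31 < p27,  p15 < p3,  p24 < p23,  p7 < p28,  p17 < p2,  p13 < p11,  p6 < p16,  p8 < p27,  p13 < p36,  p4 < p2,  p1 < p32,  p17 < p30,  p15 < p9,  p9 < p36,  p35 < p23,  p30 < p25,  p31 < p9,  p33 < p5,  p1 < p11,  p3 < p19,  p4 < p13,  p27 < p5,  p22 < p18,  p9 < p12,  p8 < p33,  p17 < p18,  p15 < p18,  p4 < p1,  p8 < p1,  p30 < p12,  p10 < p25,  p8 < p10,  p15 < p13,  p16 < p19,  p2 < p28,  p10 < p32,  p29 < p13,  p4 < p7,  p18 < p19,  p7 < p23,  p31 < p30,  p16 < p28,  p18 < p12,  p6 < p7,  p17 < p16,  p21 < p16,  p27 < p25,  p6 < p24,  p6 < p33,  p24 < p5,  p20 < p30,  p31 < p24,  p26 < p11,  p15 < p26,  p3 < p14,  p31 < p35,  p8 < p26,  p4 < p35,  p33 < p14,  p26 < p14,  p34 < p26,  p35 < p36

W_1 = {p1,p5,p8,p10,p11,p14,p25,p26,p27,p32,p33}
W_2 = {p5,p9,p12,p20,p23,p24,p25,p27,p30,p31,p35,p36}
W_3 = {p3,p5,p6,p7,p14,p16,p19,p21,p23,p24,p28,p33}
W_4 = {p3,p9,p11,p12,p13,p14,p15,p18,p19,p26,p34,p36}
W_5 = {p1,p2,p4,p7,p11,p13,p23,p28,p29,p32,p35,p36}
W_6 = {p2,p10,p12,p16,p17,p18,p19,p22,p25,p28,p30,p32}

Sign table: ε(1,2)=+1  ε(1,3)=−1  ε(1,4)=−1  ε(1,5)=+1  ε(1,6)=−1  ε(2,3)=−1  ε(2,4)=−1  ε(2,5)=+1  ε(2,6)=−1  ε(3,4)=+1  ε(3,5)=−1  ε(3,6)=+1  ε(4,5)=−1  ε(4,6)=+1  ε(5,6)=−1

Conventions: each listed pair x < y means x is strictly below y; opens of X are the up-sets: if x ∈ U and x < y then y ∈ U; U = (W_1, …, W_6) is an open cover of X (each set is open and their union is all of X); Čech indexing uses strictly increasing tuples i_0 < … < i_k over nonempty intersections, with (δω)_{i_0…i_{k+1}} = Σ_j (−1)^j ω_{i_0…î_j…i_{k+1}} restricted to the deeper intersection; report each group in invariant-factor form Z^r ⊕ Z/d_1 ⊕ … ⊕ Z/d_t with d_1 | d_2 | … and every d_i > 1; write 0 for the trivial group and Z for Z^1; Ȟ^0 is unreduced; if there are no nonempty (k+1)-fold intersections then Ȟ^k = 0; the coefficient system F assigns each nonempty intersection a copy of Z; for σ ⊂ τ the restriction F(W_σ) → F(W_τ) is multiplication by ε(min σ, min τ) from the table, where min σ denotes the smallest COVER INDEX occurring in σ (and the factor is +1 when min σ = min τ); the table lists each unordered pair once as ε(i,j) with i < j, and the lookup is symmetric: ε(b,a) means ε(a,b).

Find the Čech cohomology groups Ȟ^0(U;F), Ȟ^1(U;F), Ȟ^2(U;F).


Ȟ^0(U;F) ≅ Z; Ȟ^1(U;F) ≅ 0; Ȟ^2(U;F) ≅ Z/2

intersection data:
  W12={p5,p25,p27} W13={p5,p14,p33} W14={p11,p14,p26} W15={p1,p11,p32} W16={p10,p25,p32} W23={p5,p23,p24} W24={p9,p12,p36} W25={p23,p35,p36} W26={p12,p25,p30} W34={p3,p14,p19} W35={p7,p23,p28} W36={p16,p19,p28} W45={p11,p13,p36} W46={p12,p18,p19} W56={p2,p28,p32}
  W123={p5} W126={p25} W134={p14} W145={p11} W156={p32} W235={p23} W245={p36} W246={p12} W346={p19} W356={p28}
C dims 6,15,10; δ0: rk 5, SNF 1^5; δ1: rk 10, SNF 1^9·2
Ȟ^0 = (6 − 5) − 0 = 1, so Ȟ^0 ≅ Z
Ȟ^1 = (15 − 10) − 5 = 0, so Ȟ^1 ≅ 0
Ȟ^2 = (10 − 0) − 10 = 0 plus torsion [2], so Ȟ^2 ≅ Z/2


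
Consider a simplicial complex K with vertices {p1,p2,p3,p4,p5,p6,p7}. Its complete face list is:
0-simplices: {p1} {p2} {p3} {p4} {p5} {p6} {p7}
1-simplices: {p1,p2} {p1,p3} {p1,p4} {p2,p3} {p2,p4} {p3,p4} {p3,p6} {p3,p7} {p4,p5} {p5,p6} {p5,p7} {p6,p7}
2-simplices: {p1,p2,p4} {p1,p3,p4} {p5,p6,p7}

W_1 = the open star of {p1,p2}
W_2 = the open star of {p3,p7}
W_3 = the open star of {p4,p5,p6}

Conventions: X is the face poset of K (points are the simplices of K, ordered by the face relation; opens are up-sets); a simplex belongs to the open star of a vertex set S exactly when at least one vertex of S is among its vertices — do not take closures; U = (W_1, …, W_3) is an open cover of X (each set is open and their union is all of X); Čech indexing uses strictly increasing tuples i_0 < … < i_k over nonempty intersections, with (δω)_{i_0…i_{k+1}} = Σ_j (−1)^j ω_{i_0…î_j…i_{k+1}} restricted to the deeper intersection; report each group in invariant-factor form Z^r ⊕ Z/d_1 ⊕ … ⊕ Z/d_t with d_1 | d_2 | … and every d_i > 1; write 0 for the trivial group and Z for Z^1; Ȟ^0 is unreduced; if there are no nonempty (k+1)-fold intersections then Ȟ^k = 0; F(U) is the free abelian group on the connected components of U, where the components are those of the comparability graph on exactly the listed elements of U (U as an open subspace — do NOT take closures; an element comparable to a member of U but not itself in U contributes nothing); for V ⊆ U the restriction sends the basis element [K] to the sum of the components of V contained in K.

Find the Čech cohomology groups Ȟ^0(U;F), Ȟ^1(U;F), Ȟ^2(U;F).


Ȟ^0 = Z, Ȟ^1 = Z^3 and Ȟ^2 = 0

intersection data:
  W1={{p1},{p2},{p1,p2},{p1,p3},{p1,p4},{p2,p3},{p2,p4},{p1,p2,p4},{p1,p3,p4}} W2={{p3},{p7},{p1,p3},{p2,p3},{p3,p4},{p3,p6},{p3,p7},{p5,p7},{p6,p7},{p1,p3,p4},{p5,p6,p7}} W3={{p4},{p5},{p6},{p1,p4},{p2,p4},{p3,p4},{p3,p6},{p4,p5},{p5,p6},{p5,p7},{p6,p7},{p1,p2,p4},{p1,p3,p4},{p5,p6,p7}}
  W12={{p1,p3},{p2,p3},{p1,p3,p4}} W13={{p1,p4},{p2,p4},{p1,p2,p4},{p1,p3,p4}} W23={{p3,p4},{p3,p6},{p5,p7},{p6,p7},{p1,p3,p4},{p5,p6,p7}}
  W123={{p1,p3,p4}}
components per intersection:
  W1: {{p1},{p2},{p1,p2},{p1,p3},{p1,p4},{p2,p3},{p2,p4},{p1,p2,p4},{p1,p3,p4}}
  W2: {{p3},{p7},{p1,p3},{p2,p3},{p3,p4},{p3,p6},{p3,p7},{p5,p7},{p6,p7},{p1,p3,p4},{p5,p6,p7}}
  W3: {{p4},{p5},{p6},{p1,p4},{p2,p4},{p3,p4},{p3,p6},{p4,p5},{p5,p6},{p5,p7},{p6,p7},{p1,p2,p4},{p1,p3,p4},{p5,p6,p7}}
  W12: {{p1,p3},{p1,p3,p4}} {{p2,p3}}
  W13: {{p1,p4},{p2,p4},{p1,p2,p4},{p1,p3,p4}}
  W23: {{p3,p4},{p1,p3,p4}} {{p3,p6}} {{p5,p7},{p6,p7},{p5,p6,p7}}
  W123: {{p1,p3,p4}}
C dims 3,6,1; δ0: rk 2, SNF 1^2; δ1: rk 1, SNF 1^1
Ȟ^0 = (3 − 2) − 0 = 1, so Ȟ^0 ≅ Z
Ȟ^1 = (6 − 1) − 2 = 3, so Ȟ^1 ≅ Z^3
Ȟ^2 = (1 − 0) − 1 = 0, so Ȟ^2 ≅ 0


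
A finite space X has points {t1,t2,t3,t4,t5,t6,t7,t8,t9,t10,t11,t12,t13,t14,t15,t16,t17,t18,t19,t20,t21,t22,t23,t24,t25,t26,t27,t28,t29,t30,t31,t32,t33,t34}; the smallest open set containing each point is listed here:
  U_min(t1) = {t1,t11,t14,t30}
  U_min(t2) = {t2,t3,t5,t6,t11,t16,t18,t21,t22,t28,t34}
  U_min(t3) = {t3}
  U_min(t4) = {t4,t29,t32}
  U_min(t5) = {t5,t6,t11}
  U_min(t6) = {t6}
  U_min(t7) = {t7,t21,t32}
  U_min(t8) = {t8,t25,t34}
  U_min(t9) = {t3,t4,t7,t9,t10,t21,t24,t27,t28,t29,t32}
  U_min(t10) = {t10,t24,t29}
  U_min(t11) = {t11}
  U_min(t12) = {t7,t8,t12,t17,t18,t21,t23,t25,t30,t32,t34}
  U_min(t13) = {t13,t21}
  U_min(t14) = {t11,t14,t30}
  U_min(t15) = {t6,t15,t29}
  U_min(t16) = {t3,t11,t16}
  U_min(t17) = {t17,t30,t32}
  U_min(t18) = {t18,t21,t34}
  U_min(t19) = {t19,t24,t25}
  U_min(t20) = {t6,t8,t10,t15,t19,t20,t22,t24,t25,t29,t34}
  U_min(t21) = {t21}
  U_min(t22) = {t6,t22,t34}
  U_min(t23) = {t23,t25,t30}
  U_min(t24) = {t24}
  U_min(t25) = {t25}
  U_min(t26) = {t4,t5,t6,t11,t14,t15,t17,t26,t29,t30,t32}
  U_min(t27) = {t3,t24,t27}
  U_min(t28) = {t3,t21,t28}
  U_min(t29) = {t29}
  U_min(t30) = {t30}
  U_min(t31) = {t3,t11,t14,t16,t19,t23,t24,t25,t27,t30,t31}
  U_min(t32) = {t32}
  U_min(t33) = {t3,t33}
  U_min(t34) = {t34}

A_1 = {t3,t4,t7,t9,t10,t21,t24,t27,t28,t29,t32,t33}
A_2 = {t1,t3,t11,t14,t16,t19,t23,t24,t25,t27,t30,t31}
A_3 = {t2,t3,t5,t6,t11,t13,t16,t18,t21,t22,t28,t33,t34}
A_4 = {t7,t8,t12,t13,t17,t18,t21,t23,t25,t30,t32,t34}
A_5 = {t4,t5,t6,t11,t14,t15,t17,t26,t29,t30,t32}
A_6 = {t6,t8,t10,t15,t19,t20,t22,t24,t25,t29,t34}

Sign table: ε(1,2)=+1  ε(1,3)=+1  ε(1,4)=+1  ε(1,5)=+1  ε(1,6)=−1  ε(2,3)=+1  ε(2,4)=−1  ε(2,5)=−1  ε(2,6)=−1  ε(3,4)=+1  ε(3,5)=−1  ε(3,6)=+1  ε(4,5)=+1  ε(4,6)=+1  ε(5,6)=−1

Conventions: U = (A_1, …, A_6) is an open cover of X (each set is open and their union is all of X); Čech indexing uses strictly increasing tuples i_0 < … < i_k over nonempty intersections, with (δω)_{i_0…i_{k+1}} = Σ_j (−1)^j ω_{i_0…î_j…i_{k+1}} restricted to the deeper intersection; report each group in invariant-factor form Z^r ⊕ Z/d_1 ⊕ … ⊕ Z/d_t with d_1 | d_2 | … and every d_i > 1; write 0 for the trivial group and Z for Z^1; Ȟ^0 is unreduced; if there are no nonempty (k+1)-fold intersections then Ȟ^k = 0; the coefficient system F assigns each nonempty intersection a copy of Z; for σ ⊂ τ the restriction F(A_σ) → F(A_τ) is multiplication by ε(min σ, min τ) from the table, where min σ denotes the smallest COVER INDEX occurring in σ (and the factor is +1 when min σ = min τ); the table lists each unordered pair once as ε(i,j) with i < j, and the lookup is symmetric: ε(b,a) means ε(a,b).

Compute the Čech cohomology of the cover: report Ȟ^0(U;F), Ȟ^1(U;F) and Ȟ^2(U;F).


nerve simplices:
  A12={t3,t24,t27} A13={t3,t21,t28,t33} A14={t7,t21,t32} A15={t4,t29,t32} A16={t10,t24,t29} A23={t3,t11,t16} A24={t23,t25,t30} A25={t11,t14,t30} A26={t19,t24,t25} A34={t13,t18,t21,t34} A35={t5,t6,t11} A36={t6,t22,t34} A45={t17,t30,t32} A46={t8,t25,t34} A56={t6,t15,t29}
  A123={t3} A126={t24} A134={t21} A145={t32} A156={t29} A235={t11} A245={t30} A246={t25} A346={t34} A356={t6}
C dims 6,15,10; δ0: rk 6, SNF 1^5·2; δ1: rk 9, SNF 1^9
degree 0: 6−6−0 = 0 → Ȟ^0 ≅ 0
degree 1: 15−9−6 = 0 plus torsion [2] → Ȟ^1 ≅ Z/2
degree 2: 10−0−9 = 1 → Ȟ^2 ≅ Z

Ȟ^0 = 0,  Ȟ^1 = Z/2,  Ȟ^2 = Z
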